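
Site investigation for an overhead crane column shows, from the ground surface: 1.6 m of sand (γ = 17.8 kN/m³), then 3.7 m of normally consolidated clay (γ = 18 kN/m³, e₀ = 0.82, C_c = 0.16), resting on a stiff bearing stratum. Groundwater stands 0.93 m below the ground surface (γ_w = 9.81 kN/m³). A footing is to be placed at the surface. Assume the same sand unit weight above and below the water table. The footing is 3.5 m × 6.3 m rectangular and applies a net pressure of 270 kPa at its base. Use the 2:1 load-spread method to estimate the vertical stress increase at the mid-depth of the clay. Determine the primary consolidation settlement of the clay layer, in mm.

S_c ≈ 172 mm

Mid-depth of clay below the ground surface: z = 1.6 + 3.7/2 = 3.45 m.
Total vertical stress at mid-clay: σ_v = 17.8×1.6 + 18×1.85 = 61.78 kPa.
Pore pressure: u = 9.81×(3.45 − 0.93) = 24.721 kPa.
Initial effective stress: σ'_0 = σ_v − u = 61.78 − 24.721 = 37.059 kPa.
Stress increase at mid-clay by the 2:1 spreading method:
Δσ = qBL/((B+z)(L+z)) = 270×3.5×6.3/((3.5+3.45)(6.3+3.45)) = 87.858 kPa
Final effective stress: σ'_f = σ'_0 + Δσ = 37.059 + 87.858 = 124.92 kPa.
Normally consolidated clay, so the full stress increment lies on the virgin compression line:
S_c = C_c·H/(1+e₀)·log₁₀(σ'_f/σ'_0) = 0.16×3.7/(1+0.82)×log₁₀(124.92/37.059)
    = 0.32527 × 0.52774 = 0.1717 m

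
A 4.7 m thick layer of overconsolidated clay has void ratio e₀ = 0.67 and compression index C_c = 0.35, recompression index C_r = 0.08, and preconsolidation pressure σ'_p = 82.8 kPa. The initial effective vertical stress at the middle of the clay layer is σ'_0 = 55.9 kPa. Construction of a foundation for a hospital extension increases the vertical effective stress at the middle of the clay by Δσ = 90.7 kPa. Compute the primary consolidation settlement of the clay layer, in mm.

S_c ≈ 283 mm

Final effective stress: σ'_f = 55.9 + 90.7 = 146.6 kPa.
σ'_f = 146.6 > σ'_p = 82.8 kPa, so the stress path crosses the preconsolidation pressure — recompression up to σ'_p, then virgin compression beyond:
S_c = H/(1+e₀)·[C_r·log₁₀(σ'_p/σ'_0) + C_c·log₁₀(σ'_f/σ'_p)]
    = 4.7/1.67 × [0.08×log₁₀(82.8/55.9) + 0.35×log₁₀(146.6/82.8)]
    = 2.8144 × [0.013649 + 0.086836] = 0.2828 m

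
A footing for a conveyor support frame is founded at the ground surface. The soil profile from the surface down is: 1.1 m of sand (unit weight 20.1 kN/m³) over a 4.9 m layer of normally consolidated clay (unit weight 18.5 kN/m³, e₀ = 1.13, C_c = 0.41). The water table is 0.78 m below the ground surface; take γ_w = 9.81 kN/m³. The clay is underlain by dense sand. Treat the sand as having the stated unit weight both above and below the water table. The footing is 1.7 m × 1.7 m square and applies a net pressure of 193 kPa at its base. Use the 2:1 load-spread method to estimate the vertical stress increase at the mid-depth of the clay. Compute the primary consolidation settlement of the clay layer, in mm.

S_c ≈ 167 mm

Mid-depth of clay below the ground surface: z = 1.1 + 4.9/2 = 3.55 m.
Total vertical stress at mid-clay: σ_v = 20.1×1.1 + 18.5×2.45 = 67.435 kPa.
Pore pressure: u = 9.81×(3.55 − 0.78) = 27.174 kPa.
Initial effective stress: σ'_0 = σ_v − u = 67.435 − 27.174 = 40.261 kPa.
Stress increase at mid-clay by the 2:1 spreading method:
Δσ = qBL/((B+z)(L+z)) = 193×1.7×1.7/((1.7+3.55)(1.7+3.55)) = 20.237 kPa
Final effective stress: σ'_f = σ'_0 + Δσ = 40.261 + 20.237 = 60.498 kPa.
Normally consolidated clay, so the full stress increment lies on the virgin compression line:
S_c = C_c·H/(1+e₀)·log₁₀(σ'_f/σ'_0) = 0.41×4.9/(1+1.13)×log₁₀(60.498/40.261)
    = 0.94319 × 0.17686 = 0.1668 m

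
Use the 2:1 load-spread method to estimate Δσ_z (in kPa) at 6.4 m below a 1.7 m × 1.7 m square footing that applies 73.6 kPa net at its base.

By the 2:1 method the load spreads at 1 horizontal : 2 vertical, so at depth z the loaded area has grown by z in each plan dimension:
Δσ = qBL/((B+z)(L+z)) = 73.6×1.7×1.7/((1.7+6.4)(1.7+6.4)) = 3.2419 kPa

Δσ_z ≈ 3.24 kPa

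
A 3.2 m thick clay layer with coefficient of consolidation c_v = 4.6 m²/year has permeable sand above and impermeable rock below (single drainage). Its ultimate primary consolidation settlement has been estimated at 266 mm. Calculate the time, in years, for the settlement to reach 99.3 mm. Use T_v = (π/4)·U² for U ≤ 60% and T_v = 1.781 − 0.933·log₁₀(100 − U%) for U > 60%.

t ≈ 0.244 years

Drainage path length: H_d = H = 3.2 m (single drainage).
U = S(t)/S_ult = 99.3/266 = 0.3733.
U ≤ 60%: T_v = (π/4)·U² = (π/4)×0.37331² = 0.10945.
t = T_v·H_d²/c_v = 0.10945×3.2²/4.6 = 0.2436 years.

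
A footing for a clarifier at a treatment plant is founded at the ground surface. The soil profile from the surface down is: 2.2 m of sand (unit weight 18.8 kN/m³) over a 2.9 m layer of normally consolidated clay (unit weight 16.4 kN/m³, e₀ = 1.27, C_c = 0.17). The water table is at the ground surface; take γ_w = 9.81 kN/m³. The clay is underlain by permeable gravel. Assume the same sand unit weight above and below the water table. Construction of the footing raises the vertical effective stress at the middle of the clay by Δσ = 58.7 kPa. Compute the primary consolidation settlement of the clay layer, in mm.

Mid-depth of clay below the ground surface: z = 2.2 + 2.9/2 = 3.65 m.
Total vertical stress at mid-clay: σ_v = 18.8×2.2 + 16.4×1.45 = 65.14 kPa.
Pore pressure: u = 9.81×(3.65 − 0) = 35.806 kPa.
Initial effective stress: σ'_0 = σ_v − u = 65.14 − 35.806 = 29.334 kPa.
Final effective stress: σ'_f = σ'_0 + Δσ = 29.334 + 58.7 = 88.034 kPa.
Normally consolidated clay, so the full stress increment lies on the virgin compression line:
S_c = C_c·H/(1+e₀)·log₁₀(σ'_f/σ'_0) = 0.17×2.9/(1+1.27)×log₁₀(88.034/29.334)
    = 0.21718 × 0.47728 = 0.1037 m

S_c ≈ 104 mm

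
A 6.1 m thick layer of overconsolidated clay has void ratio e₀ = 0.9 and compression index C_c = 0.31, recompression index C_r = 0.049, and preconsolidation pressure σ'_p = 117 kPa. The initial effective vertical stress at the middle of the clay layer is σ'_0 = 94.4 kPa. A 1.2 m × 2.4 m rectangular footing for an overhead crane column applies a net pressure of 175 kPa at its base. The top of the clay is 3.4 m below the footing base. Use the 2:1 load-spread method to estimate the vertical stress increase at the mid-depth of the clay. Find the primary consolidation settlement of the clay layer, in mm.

Mid-depth of clay below the footing base: z = 3.4 + 6.1/2 = 6.45 m.
Stress increase at mid-clay by the 2:1 spreading method:
Δσ = qBL/((B+z)(L+z)) = 175×1.2×2.4/((1.2+6.45)(2.4+6.45)) = 7.4443 kPa
Final effective stress: σ'_f = 94.4 + 7.4443 = 101.84 kPa.
σ'_f = 101.84 ≤ σ'_p = 117 kPa, so the clay remains overconsolidated and only the recompression index applies:
S_c = C_r·H/(1+e₀)·log₁₀(σ'_f/σ'_0) = 0.049×6.1/1.9×log₁₀(101.84/94.4)
    = 0.15731 × 0.032946 = 0.005183 m

S_c ≈ 5.18 mm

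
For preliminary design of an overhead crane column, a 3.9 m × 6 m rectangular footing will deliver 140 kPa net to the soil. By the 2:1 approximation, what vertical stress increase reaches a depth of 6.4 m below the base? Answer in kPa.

Δσ_z ≈ 25.6 kPa

By the 2:1 method the load spreads at 1 horizontal : 2 vertical, so at depth z the loaded area has grown by z in each plan dimension:
Δσ = qBL/((B+z)(L+z)) = 140×3.9×6/((3.9+6.4)(6+6.4)) = 25.65 kPa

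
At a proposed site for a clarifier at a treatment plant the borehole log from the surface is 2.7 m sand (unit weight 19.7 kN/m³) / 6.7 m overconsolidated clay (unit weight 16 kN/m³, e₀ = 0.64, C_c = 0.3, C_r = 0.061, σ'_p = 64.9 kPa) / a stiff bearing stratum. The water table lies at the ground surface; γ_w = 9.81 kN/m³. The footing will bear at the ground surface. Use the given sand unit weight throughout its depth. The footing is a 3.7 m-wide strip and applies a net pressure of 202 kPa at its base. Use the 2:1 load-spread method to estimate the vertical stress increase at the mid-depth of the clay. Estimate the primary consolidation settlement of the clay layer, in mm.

Mid-depth of clay below the ground surface: z = 2.7 + 6.7/2 = 6.05 m.
Total vertical stress at mid-clay: σ_v = 19.7×2.7 + 16×3.35 = 106.79 kPa.
Pore pressure: u = 9.81×(6.05 − 0) = 59.351 kPa.
Initial effective stress: σ'_0 = σ_v − u = 106.79 − 59.351 = 47.439 kPa.
Stress increase at mid-clay by the 2:1 spreading method:
Δσ = qB/(B+z) = 202×3.7/(3.7+6.05) = 76.656 kPa
Final effective stress: σ'_f = 47.439 + 76.656 = 124.09 kPa.
σ'_f = 124.09 > σ'_p = 64.9 kPa, so the stress path crosses the preconsolidation pressure — recompression up to σ'_p, then virgin compression beyond:
S_c = H/(1+e₀)·[C_r·log₁₀(σ'_p/σ'_0) + C_c·log₁₀(σ'_f/σ'_p)]
    = 6.7/1.64 × [0.061×log₁₀(64.9/47.439) + 0.3×log₁₀(124.09/64.9)]
    = 4.0854 × [0.0083027 + 0.084448] = 0.3789 m

S_c ≈ 379 mm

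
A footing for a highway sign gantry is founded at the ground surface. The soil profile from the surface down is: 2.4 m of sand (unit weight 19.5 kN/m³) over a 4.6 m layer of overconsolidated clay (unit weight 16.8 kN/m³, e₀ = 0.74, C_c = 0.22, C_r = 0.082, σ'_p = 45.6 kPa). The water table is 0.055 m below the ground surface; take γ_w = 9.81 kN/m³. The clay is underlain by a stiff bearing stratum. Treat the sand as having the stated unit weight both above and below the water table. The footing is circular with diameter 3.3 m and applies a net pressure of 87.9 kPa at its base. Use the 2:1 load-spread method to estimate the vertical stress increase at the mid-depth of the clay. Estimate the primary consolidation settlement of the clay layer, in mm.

S_c ≈ 59.2 mm

Mid-depth of clay below the ground surface: z = 2.4 + 4.6/2 = 4.7 m.
Total vertical stress at mid-clay: σ_v = 19.5×2.4 + 16.8×2.3 = 85.44 kPa.
Pore pressure: u = 9.81×(4.7 − 0.055) = 45.567 kPa.
Initial effective stress: σ'_0 = σ_v − u = 85.44 − 45.567 = 39.873 kPa.
Stress increase at mid-clay by the 2:1 spreading method:
Δσ ≈ qD²/(D+z)² = 87.9×3.3²/(3.3+4.7)² = 14.957 kPa
Final effective stress: σ'_f = 39.873 + 14.957 = 54.83 kPa.
σ'_f = 54.83 > σ'_p = 45.6 kPa, so the stress path crosses the preconsolidation pressure — recompression up to σ'_p, then virgin compression beyond:
S_c = H/(1+e₀)·[C_r·log₁₀(σ'_p/σ'_0) + C_c·log₁₀(σ'_f/σ'_p)]
    = 4.6/1.74 × [0.082×log₁₀(45.6/39.873) + 0.22×log₁₀(54.83/45.6)]
    = 2.6437 × [0.0047794 + 0.017612] = 0.0592 m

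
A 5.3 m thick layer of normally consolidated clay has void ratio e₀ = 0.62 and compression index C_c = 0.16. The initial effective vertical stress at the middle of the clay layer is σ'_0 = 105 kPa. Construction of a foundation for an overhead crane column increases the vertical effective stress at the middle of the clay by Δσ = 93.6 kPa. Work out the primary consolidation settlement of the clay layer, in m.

Final effective stress: σ'_f = σ'_0 + Δσ = 105 + 93.6 = 198.6 kPa.
Normally consolidated clay, so the full stress increment lies on the virgin compression line:
S_c = C_c·H/(1+e₀)·log₁₀(σ'_f/σ'_0) = 0.16×5.3/(1+0.62)×log₁₀(198.6/105)
    = 0.52346 × 0.27679 = 0.1449 m

S_c ≈ 0.145 m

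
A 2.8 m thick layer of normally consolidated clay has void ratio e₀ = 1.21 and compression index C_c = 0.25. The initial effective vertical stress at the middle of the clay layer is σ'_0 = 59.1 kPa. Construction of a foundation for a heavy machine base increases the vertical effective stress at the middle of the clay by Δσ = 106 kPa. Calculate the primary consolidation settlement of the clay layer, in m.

S_c ≈ 0.141 m

Final effective stress: σ'_f = σ'_0 + Δσ = 59.1 + 106 = 165.1 kPa.
Normally consolidated clay, so the full stress increment lies on the virgin compression line:
S_c = C_c·H/(1+e₀)·log₁₀(σ'_f/σ'_0) = 0.25×2.8/(1+1.21)×log₁₀(165.1/59.1)
    = 0.31674 × 0.44616 = 0.1413 m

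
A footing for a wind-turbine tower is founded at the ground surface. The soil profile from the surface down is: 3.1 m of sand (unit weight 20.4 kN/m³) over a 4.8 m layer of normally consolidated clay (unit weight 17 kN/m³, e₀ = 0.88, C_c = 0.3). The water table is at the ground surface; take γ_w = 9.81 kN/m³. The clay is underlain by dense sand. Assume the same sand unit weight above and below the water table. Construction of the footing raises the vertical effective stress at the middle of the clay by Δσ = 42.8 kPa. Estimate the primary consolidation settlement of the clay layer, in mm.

S_c ≈ 205 mm

Mid-depth of clay below the ground surface: z = 3.1 + 4.8/2 = 5.5 m.
Total vertical stress at mid-clay: σ_v = 20.4×3.1 + 17×2.4 = 104.04 kPa.
Pore pressure: u = 9.81×(5.5 − 0) = 53.955 kPa.
Initial effective stress: σ'_0 = σ_v − u = 104.04 − 53.955 = 50.085 kPa.
Final effective stress: σ'_f = σ'_0 + Δσ = 50.085 + 42.8 = 92.885 kPa.
Normally consolidated clay, so the full stress increment lies on the virgin compression line:
S_c = C_c·H/(1+e₀)·log₁₀(σ'_f/σ'_0) = 0.3×4.8/(1+0.88)×log₁₀(92.885/50.085)
    = 0.76596 × 0.26824 = 0.2055 m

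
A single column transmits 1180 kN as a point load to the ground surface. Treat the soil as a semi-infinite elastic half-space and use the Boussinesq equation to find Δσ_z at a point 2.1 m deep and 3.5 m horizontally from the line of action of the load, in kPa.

Δσ_z ≈ 4.61 kPa

Boussinesq vertical stress below a point load on an elastic half-space:
Δσ_z = 3P/(2πz²) · [1 + (r/z)²]^(−5/2)
r/z = 3.5/2.1 = 1.6667; [1+(r/z)²]^(−5/2) = 0.03605.
Δσ_z = 3×1180/(2π×2.1²) × 0.03605 = 127.76 × 0.03605 = 4.606 kPa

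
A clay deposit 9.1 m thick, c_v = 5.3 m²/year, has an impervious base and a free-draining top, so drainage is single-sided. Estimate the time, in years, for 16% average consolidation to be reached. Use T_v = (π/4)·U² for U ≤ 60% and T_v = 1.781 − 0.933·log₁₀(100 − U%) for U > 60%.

Drainage path length: H_d = H = 9.1 m (single drainage).
U ≤ 60%: T_v = (π/4)·U² = (π/4)×0.16² = 0.020106.
t = T_v·H_d²/c_v = 0.020106×9.1²/5.3 = 0.3141 years.

t ≈ 0.314 years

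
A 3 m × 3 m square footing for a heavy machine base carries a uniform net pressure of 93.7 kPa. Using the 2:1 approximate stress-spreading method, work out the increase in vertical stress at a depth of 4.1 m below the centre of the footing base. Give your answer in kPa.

Δσ_z ≈ 16.7 kPa

By the 2:1 method the load spreads at 1 horizontal : 2 vertical, so at depth z the loaded area has grown by z in each plan dimension:
Δσ = qBL/((B+z)(L+z)) = 93.7×3×3/((3+4.1)(3+4.1)) = 16.729 kPa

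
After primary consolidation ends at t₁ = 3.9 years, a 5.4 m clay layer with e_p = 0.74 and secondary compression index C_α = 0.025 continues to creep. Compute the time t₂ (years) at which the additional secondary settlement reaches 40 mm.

t₂ ≈ 12.8 years

S_s = C_α·H/(1+e_p)·log₁₀(t₂/t₁) ⇒ log₁₀(t₂/t₁) = S_s·(1+e_p)/(C_α·H).
log₁₀(t₂/t₁) = 0.04 × (1+0.74) / (0.025×5.4) = 0.5156
t₂ = t₁ × 10^0.5156 = 3.9 × 3.278 = 12.78 years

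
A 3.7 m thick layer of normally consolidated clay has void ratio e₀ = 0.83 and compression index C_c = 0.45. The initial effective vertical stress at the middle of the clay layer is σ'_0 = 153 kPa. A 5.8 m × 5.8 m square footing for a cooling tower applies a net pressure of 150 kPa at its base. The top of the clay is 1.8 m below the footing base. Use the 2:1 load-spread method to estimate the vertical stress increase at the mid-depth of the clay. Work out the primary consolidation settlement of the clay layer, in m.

S_c ≈ 0.124 m

Mid-depth of clay below the footing base: z = 1.8 + 3.7/2 = 3.65 m.
Stress increase at mid-clay by the 2:1 spreading method:
Δσ = qBL/((B+z)(L+z)) = 150×5.8×5.8/((5.8+3.65)(5.8+3.65)) = 56.505 kPa
Final effective stress: σ'_f = σ'_0 + Δσ = 153 + 56.505 = 209.5 kPa.
Normally consolidated clay, so the full stress increment lies on the virgin compression line:
S_c = C_c·H/(1+e₀)·log₁₀(σ'_f/σ'_0) = 0.45×3.7/(1+0.83)×log₁₀(209.5/153)
    = 0.90984 × 0.13649 = 0.1242 m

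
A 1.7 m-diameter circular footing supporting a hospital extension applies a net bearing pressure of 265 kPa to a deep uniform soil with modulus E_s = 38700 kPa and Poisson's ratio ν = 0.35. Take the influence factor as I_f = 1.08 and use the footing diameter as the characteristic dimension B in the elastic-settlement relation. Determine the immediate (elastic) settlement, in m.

Immediate (elastic) settlement: S_e = q·B·(1−ν²)/E_s · I_f.
S_e = 265 × 1.7 × (1 − 0.35²) / 38700 × 1.08
    = 265 × 1.7 × 0.8775 / 38700 × 1.08
    = 0.01103 m

S_e ≈ 0.011 m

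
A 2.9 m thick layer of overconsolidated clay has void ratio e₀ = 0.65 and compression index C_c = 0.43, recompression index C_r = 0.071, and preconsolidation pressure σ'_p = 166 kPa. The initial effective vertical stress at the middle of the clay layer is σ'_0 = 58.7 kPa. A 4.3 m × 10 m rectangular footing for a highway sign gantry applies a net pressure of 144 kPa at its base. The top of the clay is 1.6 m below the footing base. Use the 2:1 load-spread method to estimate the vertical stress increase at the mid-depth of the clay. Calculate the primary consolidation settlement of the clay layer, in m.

Mid-depth of clay below the footing base: z = 1.6 + 2.9/2 = 3.05 m.
Stress increase at mid-clay by the 2:1 spreading method:
Δσ = qBL/((B+z)(L+z)) = 144×4.3×10/((4.3+3.05)(10+3.05)) = 64.555 kPa
Final effective stress: σ'_f = 58.7 + 64.555 = 123.26 kPa.
σ'_f = 123.26 ≤ σ'_p = 166 kPa, so the clay remains overconsolidated and only the recompression index applies:
S_c = C_r·H/(1+e₀)·log₁₀(σ'_f/σ'_0) = 0.071×2.9/1.65×log₁₀(123.26/58.7)
    = 0.12479 × 0.32218 = 0.0402 m

S_c ≈ 0.0402 m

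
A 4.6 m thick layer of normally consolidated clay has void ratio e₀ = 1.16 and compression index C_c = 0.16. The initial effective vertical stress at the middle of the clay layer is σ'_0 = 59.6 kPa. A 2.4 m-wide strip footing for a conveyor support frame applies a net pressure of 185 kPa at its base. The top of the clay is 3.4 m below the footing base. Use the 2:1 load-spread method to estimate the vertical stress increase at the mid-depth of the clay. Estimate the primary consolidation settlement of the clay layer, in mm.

S_c ≈ 96.5 mm

Mid-depth of clay below the footing base: z = 3.4 + 4.6/2 = 5.7 m.
Stress increase at mid-clay by the 2:1 spreading method:
Δσ = qB/(B+z) = 185×2.4/(2.4+5.7) = 54.815 kPa
Final effective stress: σ'_f = σ'_0 + Δσ = 59.6 + 54.815 = 114.41 kPa.
Normally consolidated clay, so the full stress increment lies on the virgin compression line:
S_c = C_c·H/(1+e₀)·log₁₀(σ'_f/σ'_0) = 0.16×4.6/(1+1.16)×log₁₀(114.41/59.6)
    = 0.34074 × 0.28322 = 0.0965 m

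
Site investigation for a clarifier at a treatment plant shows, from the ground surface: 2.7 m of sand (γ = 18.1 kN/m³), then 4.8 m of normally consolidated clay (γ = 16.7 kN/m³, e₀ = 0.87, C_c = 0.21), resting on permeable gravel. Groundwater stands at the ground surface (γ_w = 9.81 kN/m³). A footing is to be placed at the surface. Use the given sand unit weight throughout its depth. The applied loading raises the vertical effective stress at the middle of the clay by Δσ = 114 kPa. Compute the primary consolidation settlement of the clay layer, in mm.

Mid-depth of clay below the ground surface: z = 2.7 + 4.8/2 = 5.1 m.
Total vertical stress at mid-clay: σ_v = 18.1×2.7 + 16.7×2.4 = 88.95 kPa.
Pore pressure: u = 9.81×(5.1 − 0) = 50.031 kPa.
Initial effective stress: σ'_0 = σ_v − u = 88.95 − 50.031 = 38.919 kPa.
Final effective stress: σ'_f = σ'_0 + Δσ = 38.919 + 114 = 152.92 kPa.
Normally consolidated clay, so the full stress increment lies on the virgin compression line:
S_c = C_c·H/(1+e₀)·log₁₀(σ'_f/σ'_0) = 0.21×4.8/(1+0.87)×log₁₀(152.92/38.919)
    = 0.53904 × 0.5943 = 0.3204 m

S_c ≈ 320 mm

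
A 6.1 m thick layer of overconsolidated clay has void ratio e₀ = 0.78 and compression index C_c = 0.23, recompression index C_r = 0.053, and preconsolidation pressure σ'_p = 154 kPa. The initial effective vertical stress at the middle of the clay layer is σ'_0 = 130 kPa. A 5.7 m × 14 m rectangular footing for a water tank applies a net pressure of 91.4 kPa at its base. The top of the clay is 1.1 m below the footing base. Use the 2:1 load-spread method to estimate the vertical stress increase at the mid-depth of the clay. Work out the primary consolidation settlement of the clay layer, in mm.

S_c ≈ 48.8 mm

Mid-depth of clay below the footing base: z = 1.1 + 6.1/2 = 4.15 m.
Stress increase at mid-clay by the 2:1 spreading method:
Δσ = qBL/((B+z)(L+z)) = 91.4×5.7×14/((5.7+4.15)(14+4.15)) = 40.798 kPa
Final effective stress: σ'_f = 130 + 40.798 = 170.8 kPa.
σ'_f = 170.8 > σ'_p = 154 kPa, so the stress path crosses the preconsolidation pressure — recompression up to σ'_p, then virgin compression beyond:
S_c = H/(1+e₀)·[C_r·log₁₀(σ'_p/σ'_0) + C_c·log₁₀(σ'_f/σ'_p)]
    = 6.1/1.78 × [0.053×log₁₀(154/130) + 0.23×log₁₀(170.8/154)]
    = 3.427 × [0.0038996 + 0.010342] = 0.04881 m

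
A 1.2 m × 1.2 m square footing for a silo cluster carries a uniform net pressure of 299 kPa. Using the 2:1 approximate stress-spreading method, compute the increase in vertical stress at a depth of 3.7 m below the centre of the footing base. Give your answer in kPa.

Δσ_z ≈ 17.9 kPa

By the 2:1 method the load spreads at 1 horizontal : 2 vertical, so at depth z the loaded area has grown by z in each plan dimension:
Δσ = qBL/((B+z)(L+z)) = 299×1.2×1.2/((1.2+3.7)(1.2+3.7)) = 17.933 kPa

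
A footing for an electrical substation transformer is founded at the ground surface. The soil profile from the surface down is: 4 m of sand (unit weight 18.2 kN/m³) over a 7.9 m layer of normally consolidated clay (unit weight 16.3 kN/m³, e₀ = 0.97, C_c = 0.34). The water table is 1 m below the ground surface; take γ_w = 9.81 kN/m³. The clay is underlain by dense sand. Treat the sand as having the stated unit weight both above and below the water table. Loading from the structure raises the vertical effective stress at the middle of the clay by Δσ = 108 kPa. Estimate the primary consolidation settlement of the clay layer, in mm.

Mid-depth of clay below the ground surface: z = 4 + 7.9/2 = 7.95 m.
Total vertical stress at mid-clay: σ_v = 18.2×4 + 16.3×3.95 = 137.19 kPa.
Pore pressure: u = 9.81×(7.95 − 1) = 68.18 kPa.
Initial effective stress: σ'_0 = σ_v − u = 137.19 − 68.18 = 69.01 kPa.
Final effective stress: σ'_f = σ'_0 + Δσ = 69.01 + 108 = 177.01 kPa.
Normally consolidated clay, so the full stress increment lies on the virgin compression line:
S_c = C_c·H/(1+e₀)·log₁₀(σ'_f/σ'_0) = 0.34×7.9/(1+0.97)×log₁₀(177.01/69.01)
    = 1.3635 × 0.40909 = 0.5578 m

S_c ≈ 558 mm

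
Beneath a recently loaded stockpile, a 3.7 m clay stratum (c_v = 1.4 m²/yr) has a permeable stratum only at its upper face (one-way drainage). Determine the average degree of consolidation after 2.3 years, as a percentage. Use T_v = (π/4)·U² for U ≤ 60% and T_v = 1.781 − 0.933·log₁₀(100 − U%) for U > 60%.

U ≈ 54.7 %

Drainage path length: H_d = H = 3.7 m (single drainage).
T_v = c_v·t/H_d² = 1.4×2.3/3.7² = 0.23521.
T_v = 0.23521 corresponds to the U ≤ 60% branch:
U = √(4T_v/π) = 0.5472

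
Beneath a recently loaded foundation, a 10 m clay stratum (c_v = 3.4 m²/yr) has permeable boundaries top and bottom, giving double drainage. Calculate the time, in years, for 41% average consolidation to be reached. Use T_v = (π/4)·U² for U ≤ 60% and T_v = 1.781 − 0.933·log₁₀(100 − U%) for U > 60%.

t ≈ 0.971 years

Drainage path length: H_d = H/2 = 5 m (double drainage).
U ≤ 60%: T_v = (π/4)·U² = (π/4)×0.41² = 0.13203.
t = T_v·H_d²/c_v = 0.13203×5²/3.4 = 0.9708 years.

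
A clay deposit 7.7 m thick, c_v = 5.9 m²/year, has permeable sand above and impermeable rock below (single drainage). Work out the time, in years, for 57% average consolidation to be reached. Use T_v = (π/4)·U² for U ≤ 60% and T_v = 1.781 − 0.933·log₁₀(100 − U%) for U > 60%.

t ≈ 2.56 years

Drainage path length: H_d = H = 7.7 m (single drainage).
U ≤ 60%: T_v = (π/4)·U² = (π/4)×0.57² = 0.25518.
t = T_v·H_d²/c_v = 0.25518×7.7²/5.9 = 2.564 years.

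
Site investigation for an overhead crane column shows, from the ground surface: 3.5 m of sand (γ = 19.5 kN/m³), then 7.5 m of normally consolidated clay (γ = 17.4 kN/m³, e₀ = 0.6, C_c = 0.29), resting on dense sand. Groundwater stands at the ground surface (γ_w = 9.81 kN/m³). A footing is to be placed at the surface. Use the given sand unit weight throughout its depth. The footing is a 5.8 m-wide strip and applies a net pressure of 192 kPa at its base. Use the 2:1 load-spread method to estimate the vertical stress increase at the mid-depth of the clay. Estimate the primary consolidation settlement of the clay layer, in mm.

S_c ≈ 509 mm

Mid-depth of clay below the ground surface: z = 3.5 + 7.5/2 = 7.25 m.
Total vertical stress at mid-clay: σ_v = 19.5×3.5 + 17.4×3.75 = 133.5 kPa.
Pore pressure: u = 9.81×(7.25 − 0) = 71.123 kPa.
Initial effective stress: σ'_0 = σ_v − u = 133.5 − 71.123 = 62.377 kPa.
Stress increase at mid-clay by the 2:1 spreading method:
Δσ = qB/(B+z) = 192×5.8/(5.8+7.25) = 85.333 kPa
Final effective stress: σ'_f = σ'_0 + Δσ = 62.377 + 85.333 = 147.71 kPa.
Normally consolidated clay, so the full stress increment lies on the virgin compression line:
S_c = C_c·H/(1+e₀)·log₁₀(σ'_f/σ'_0) = 0.29×7.5/(1+0.6)×log₁₀(147.71/62.377)
    = 1.3594 × 0.37439 = 0.5089 m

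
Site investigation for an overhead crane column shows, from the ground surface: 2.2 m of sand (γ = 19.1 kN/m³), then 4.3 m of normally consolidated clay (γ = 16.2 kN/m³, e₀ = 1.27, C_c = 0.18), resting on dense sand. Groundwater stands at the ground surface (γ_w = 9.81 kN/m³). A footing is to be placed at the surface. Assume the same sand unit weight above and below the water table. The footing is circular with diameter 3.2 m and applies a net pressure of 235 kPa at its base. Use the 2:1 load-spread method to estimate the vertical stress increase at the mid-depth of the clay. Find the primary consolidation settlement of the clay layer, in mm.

S_c ≈ 119 mm

Mid-depth of clay below the ground surface: z = 2.2 + 4.3/2 = 4.35 m.
Total vertical stress at mid-clay: σ_v = 19.1×2.2 + 16.2×2.15 = 76.85 kPa.
Pore pressure: u = 9.81×(4.35 − 0) = 42.673 kPa.
Initial effective stress: σ'_0 = σ_v − u = 76.85 − 42.673 = 34.177 kPa.
Stress increase at mid-clay by the 2:1 spreading method:
Δσ ≈ qD²/(D+z)² = 235×3.2²/(3.2+4.35)² = 42.216 kPa
Final effective stress: σ'_f = σ'_0 + Δσ = 34.177 + 42.216 = 76.393 kPa.
Normally consolidated clay, so the full stress increment lies on the virgin compression line:
S_c = C_c·H/(1+e₀)·log₁₀(σ'_f/σ'_0) = 0.18×4.3/(1+1.27)×log₁₀(76.393/34.177)
    = 0.34097 × 0.34932 = 0.1191 m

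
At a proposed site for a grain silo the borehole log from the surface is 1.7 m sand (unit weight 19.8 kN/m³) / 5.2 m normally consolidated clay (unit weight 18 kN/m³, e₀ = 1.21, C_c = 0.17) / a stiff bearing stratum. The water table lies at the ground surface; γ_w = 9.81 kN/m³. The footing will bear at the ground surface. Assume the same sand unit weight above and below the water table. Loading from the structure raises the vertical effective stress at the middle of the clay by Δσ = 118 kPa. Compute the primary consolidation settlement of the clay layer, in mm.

S_c ≈ 244 mm

Mid-depth of clay below the ground surface: z = 1.7 + 5.2/2 = 4.3 m.
Total vertical stress at mid-clay: σ_v = 19.8×1.7 + 18×2.6 = 80.46 kPa.
Pore pressure: u = 9.81×(4.3 − 0) = 42.183 kPa.
Initial effective stress: σ'_0 = σ_v − u = 80.46 − 42.183 = 38.277 kPa.
Final effective stress: σ'_f = σ'_0 + Δσ = 38.277 + 118 = 156.28 kPa.
Normally consolidated clay, so the full stress increment lies on the virgin compression line:
S_c = C_c·H/(1+e₀)·log₁₀(σ'_f/σ'_0) = 0.17×5.2/(1+1.21)×log₁₀(156.28/38.277)
    = 0.4 × 0.61097 = 0.2444 m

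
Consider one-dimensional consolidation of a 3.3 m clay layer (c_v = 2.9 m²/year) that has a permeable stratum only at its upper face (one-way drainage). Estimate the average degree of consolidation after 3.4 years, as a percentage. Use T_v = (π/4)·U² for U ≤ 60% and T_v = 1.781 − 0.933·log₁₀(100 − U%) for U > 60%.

Drainage path length: H_d = H = 3.3 m (single drainage).
T_v = c_v·t/H_d² = 2.9×3.4/3.3² = 0.90542.
T_v = 0.90542 corresponds to the U > 60% branch:
U = 1 − 10^((1.781 − T_v)/0.933)/100 = 0.9132

U ≈ 91.3 %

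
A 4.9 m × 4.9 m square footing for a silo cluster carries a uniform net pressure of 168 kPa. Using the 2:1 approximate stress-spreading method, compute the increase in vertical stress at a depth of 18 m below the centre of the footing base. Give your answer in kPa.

Δσ_z ≈ 7.69 kPa

By the 2:1 method the load spreads at 1 horizontal : 2 vertical, so at depth z the loaded area has grown by z in each plan dimension:
Δσ = qBL/((B+z)(L+z)) = 168×4.9×4.9/((4.9+18)(4.9+18)) = 7.6918 kPa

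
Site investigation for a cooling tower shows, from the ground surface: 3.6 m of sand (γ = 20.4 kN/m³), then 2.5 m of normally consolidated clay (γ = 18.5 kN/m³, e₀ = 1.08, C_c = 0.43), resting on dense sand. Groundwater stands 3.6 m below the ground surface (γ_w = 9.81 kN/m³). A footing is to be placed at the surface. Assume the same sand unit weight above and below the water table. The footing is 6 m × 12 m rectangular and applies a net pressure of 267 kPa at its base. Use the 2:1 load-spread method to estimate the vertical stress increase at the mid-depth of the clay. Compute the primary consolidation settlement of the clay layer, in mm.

Mid-depth of clay below the ground surface: z = 3.6 + 2.5/2 = 4.85 m.
Total vertical stress at mid-clay: σ_v = 20.4×3.6 + 18.5×1.25 = 96.565 kPa.
Pore pressure: u = 9.81×(4.85 − 3.6) = 12.263 kPa.
Initial effective stress: σ'_0 = σ_v − u = 96.565 − 12.263 = 84.302 kPa.
Stress increase at mid-clay by the 2:1 spreading method:
Δσ = qBL/((B+z)(L+z)) = 267×6×12/((6+4.85)(12+4.85)) = 105.15 kPa
Final effective stress: σ'_f = σ'_0 + Δσ = 84.302 + 105.15 = 189.45 kPa.
Normally consolidated clay, so the full stress increment lies on the virgin compression line:
S_c = C_c·H/(1+e₀)·log₁₀(σ'_f/σ'_0) = 0.43×2.5/(1+1.08)×log₁₀(189.45/84.302)
    = 0.51683 × 0.35166 = 0.1817 m

S_c ≈ 182 mm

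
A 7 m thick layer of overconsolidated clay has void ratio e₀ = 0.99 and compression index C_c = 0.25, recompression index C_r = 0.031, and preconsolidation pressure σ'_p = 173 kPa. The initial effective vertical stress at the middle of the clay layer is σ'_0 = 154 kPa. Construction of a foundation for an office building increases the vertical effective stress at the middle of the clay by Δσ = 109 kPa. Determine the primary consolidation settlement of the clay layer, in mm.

Final effective stress: σ'_f = 154 + 109 = 263 kPa.
σ'_f = 263 > σ'_p = 173 kPa, so the stress path crosses the preconsolidation pressure — recompression up to σ'_p, then virgin compression beyond:
S_c = H/(1+e₀)·[C_r·log₁₀(σ'_p/σ'_0) + C_c·log₁₀(σ'_f/σ'_p)]
    = 7/1.99 × [0.031×log₁₀(173/154) + 0.25×log₁₀(263/173)]
    = 3.5176 × [0.0015663 + 0.045477] = 0.1655 m

S_c ≈ 165 mm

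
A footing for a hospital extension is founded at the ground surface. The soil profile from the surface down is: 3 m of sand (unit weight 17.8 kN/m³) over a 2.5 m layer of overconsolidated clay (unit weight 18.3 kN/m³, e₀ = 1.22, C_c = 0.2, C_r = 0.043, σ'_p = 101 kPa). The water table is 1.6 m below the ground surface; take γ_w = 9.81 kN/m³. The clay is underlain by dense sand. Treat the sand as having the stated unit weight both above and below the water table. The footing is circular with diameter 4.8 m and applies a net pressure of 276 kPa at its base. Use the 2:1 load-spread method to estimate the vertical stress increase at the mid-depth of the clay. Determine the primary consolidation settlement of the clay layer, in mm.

S_c ≈ 37.8 mm

Mid-depth of clay below the ground surface: z = 3 + 2.5/2 = 4.25 m.
Total vertical stress at mid-clay: σ_v = 17.8×3 + 18.3×1.25 = 76.275 kPa.
Pore pressure: u = 9.81×(4.25 − 1.6) = 25.997 kPa.
Initial effective stress: σ'_0 = σ_v − u = 76.275 − 25.997 = 50.278 kPa.
Stress increase at mid-clay by the 2:1 spreading method:
Δσ ≈ qD²/(D+z)² = 276×4.8²/(4.8+4.25)² = 77.642 kPa
Final effective stress: σ'_f = 50.278 + 77.642 = 127.92 kPa.
σ'_f = 127.92 > σ'_p = 101 kPa, so the stress path crosses the preconsolidation pressure — recompression up to σ'_p, then virgin compression beyond:
S_c = H/(1+e₀)·[C_r·log₁₀(σ'_p/σ'_0) + C_c·log₁₀(σ'_f/σ'_p)]
    = 2.5/2.22 × [0.043×log₁₀(101/50.278) + 0.2×log₁₀(127.92/101)]
    = 1.1261 × [0.013027 + 0.020523] = 0.03778 m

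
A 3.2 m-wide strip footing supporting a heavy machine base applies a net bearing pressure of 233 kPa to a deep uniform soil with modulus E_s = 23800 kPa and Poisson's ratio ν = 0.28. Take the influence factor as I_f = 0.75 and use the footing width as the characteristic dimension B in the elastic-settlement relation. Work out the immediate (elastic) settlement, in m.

Immediate (elastic) settlement: S_e = q·B·(1−ν²)/E_s · I_f.
S_e = 233 × 3.2 × (1 − 0.28²) / 23800 × 0.75
    = 233 × 3.2 × 0.9216 / 23800 × 0.75
    = 0.02165 m

S_e ≈ 0.0217 m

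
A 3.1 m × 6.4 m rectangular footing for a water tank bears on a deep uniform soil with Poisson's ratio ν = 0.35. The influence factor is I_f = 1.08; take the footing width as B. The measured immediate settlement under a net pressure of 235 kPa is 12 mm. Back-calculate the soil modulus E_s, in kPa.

E_s ≈ 57500 kPa

S_e = q·B·(1−ν²)/E_s · I_f  ⇒  E_s = q·B·(1−ν²)·I_f / S_e.
E_s = 235 × 3.1 × 0.8775 × 1.08 / 0.012 = 57530 kPa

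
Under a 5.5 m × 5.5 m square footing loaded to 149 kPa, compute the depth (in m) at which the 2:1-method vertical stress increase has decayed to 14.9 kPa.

z ≈ 11.9 m

2:1 spreading — at depth z the loaded area has grown by z in each plan dimension:
qB²/(B+z)² = Δσ_z ⇒ z = B(√(q/Δσ_z) − 1) = 5.5×(√(149/14.9) − 1) = 11.89 m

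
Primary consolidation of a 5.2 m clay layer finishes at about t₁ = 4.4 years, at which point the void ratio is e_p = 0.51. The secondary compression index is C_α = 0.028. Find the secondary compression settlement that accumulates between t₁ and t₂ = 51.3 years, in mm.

S_s ≈ 103 mm

Secondary compression: S_s = C_α·H/(1+e_p)·log₁₀(t₂/t₁)
S_s = 0.028×5.2/(1+0.51)×log₁₀(51.3/4.4)
    = 0.09642 × 1.067 = 0.1029 m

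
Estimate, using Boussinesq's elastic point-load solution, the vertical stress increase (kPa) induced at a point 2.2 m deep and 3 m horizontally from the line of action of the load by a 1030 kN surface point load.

Δσ_z ≈ 7.35 kPa

Boussinesq vertical stress below a point load on an elastic half-space:
Δσ_z = 3P/(2πz²) · [1 + (r/z)²]^(−5/2)
r/z = 3/2.2 = 1.3636; [1+(r/z)²]^(−5/2) = 0.072322.
Δσ_z = 3×1030/(2π×2.2²) × 0.072322 = 101.61 × 0.072322 = 7.349 kPa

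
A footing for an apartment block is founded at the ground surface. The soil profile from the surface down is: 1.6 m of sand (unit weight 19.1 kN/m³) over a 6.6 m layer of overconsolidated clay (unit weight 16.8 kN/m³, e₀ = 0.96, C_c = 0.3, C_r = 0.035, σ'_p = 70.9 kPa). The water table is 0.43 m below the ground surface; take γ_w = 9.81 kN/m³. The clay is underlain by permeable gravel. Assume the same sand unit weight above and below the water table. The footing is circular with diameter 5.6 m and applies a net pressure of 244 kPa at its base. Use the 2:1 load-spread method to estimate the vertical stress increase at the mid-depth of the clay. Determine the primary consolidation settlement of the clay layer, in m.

S_c ≈ 0.225 m

Mid-depth of clay below the ground surface: z = 1.6 + 6.6/2 = 4.9 m.
Total vertical stress at mid-clay: σ_v = 19.1×1.6 + 16.8×3.3 = 86 kPa.
Pore pressure: u = 9.81×(4.9 − 0.43) = 43.851 kPa.
Initial effective stress: σ'_0 = σ_v − u = 86 − 43.851 = 42.149 kPa.
Stress increase at mid-clay by the 2:1 spreading method:
Δσ ≈ qD²/(D+z)² = 244×5.6²/(5.6+4.9)² = 69.404 kPa
Final effective stress: σ'_f = 42.149 + 69.404 = 111.55 kPa.
σ'_f = 111.55 > σ'_p = 70.9 kPa, so the stress path crosses the preconsolidation pressure — recompression up to σ'_p, then virgin compression beyond:
S_c = H/(1+e₀)·[C_r·log₁₀(σ'_p/σ'_0) + C_c·log₁₀(σ'_f/σ'_p)]
    = 6.6/1.96 × [0.035×log₁₀(70.9/42.149) + 0.3×log₁₀(111.55/70.9)]
    = 3.3673 × [0.0079051 + 0.059047] = 0.2254 m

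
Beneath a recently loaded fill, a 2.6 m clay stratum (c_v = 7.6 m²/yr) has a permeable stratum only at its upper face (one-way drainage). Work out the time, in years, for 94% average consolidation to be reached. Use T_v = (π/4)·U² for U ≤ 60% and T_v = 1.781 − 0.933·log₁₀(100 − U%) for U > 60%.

Drainage path length: H_d = H = 2.6 m (single drainage).
U > 60%: T_v = 1.781 − 0.933·log₁₀(100 − 94) = 1.055.
t = T_v·H_d²/c_v = 1.055×2.6²/7.6 = 0.9384 years.

t ≈ 0.938 years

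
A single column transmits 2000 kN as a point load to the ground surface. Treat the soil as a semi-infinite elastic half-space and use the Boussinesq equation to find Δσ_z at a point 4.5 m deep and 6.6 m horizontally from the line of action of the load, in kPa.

Boussinesq vertical stress below a point load on an elastic half-space:
Δσ_z = 3P/(2πz²) · [1 + (r/z)²]^(−5/2)
r/z = 6.6/4.5 = 1.4667; [1+(r/z)²]^(−5/2) = 0.056734.
Δσ_z = 3×2000/(2π×4.5²) × 0.056734 = 47.157 × 0.056734 = 2.675 kPa

Δσ_z ≈ 2.68 kPa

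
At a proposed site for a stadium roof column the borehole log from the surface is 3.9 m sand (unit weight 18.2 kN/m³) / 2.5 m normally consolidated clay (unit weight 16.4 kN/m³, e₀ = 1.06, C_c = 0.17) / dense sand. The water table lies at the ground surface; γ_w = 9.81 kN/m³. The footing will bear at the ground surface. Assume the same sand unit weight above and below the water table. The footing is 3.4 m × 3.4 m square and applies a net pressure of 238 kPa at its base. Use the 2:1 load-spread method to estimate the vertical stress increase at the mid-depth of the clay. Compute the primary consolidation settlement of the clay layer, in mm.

S_c ≈ 58.4 mm

Mid-depth of clay below the ground surface: z = 3.9 + 2.5/2 = 5.15 m.
Total vertical stress at mid-clay: σ_v = 18.2×3.9 + 16.4×1.25 = 91.48 kPa.
Pore pressure: u = 9.81×(5.15 − 0) = 50.522 kPa.
Initial effective stress: σ'_0 = σ_v − u = 91.48 − 50.522 = 40.958 kPa.
Stress increase at mid-clay by the 2:1 spreading method:
Δσ = qBL/((B+z)(L+z)) = 238×3.4×3.4/((3.4+5.15)(3.4+5.15)) = 37.636 kPa
Final effective stress: σ'_f = σ'_0 + Δσ = 40.958 + 37.636 = 78.594 kPa.
Normally consolidated clay, so the full stress increment lies on the virgin compression line:
S_c = C_c·H/(1+e₀)·log₁₀(σ'_f/σ'_0) = 0.17×2.5/(1+1.06)×log₁₀(78.594/40.958)
    = 0.20631 × 0.28305 = 0.0584 m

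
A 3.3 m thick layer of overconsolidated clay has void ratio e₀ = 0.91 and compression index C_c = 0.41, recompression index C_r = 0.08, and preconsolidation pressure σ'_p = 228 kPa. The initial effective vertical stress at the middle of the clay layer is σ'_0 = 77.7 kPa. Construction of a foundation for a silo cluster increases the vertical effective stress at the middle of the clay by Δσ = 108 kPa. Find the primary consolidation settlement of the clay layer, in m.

Final effective stress: σ'_f = 77.7 + 108 = 185.7 kPa.
σ'_f = 185.7 ≤ σ'_p = 228 kPa, so the clay remains overconsolidated and only the recompression index applies:
S_c = C_r·H/(1+e₀)·log₁₀(σ'_f/σ'_0) = 0.08×3.3/1.91×log₁₀(185.7/77.7)
    = 0.13822 × 0.37839 = 0.0523 m

S_c ≈ 0.0523 m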